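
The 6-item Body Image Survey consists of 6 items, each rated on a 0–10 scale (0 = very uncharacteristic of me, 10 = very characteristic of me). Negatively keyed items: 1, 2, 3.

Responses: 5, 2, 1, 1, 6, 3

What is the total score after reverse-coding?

32

Reversing items 1, 2, and 3 with 10 − raw:
Total = (10−5) + (10−2) + (10−1) + 1 + 6 + 3
      = 5 + 8 + 9 + 1 + 6 + 3 = 32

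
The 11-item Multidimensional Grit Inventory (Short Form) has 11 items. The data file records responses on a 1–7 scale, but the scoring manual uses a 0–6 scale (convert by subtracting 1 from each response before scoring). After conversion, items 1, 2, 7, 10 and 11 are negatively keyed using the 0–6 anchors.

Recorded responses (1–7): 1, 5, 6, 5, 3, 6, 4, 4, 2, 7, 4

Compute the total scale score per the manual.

Convert to 0–6: 0, 4, 5, 4, 2, 5, 3, 3, 1, 6, 3
Reverse-coded (reversed = (0+6) − raw = 6 − raw):
  item 1: 6 − 0 = 6
  item 2: 6 − 4 = 2
  item 7: 6 − 3 = 3
  item 10: 6 − 6 = 0
  item 11: 6 − 3 = 3
Scored: 6, 2, 5, 4, 2, 5, 3, 3, 1, 0, 3
Total = 34

34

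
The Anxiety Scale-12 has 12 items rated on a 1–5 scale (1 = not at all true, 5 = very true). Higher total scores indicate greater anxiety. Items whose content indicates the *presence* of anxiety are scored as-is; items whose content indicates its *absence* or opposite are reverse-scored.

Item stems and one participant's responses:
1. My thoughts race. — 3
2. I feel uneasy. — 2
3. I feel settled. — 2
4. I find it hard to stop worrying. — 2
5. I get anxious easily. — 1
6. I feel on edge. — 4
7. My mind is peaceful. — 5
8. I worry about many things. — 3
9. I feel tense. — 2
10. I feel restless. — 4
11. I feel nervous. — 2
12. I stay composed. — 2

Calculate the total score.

32

Items 3, 7, 12 describe the absence/opposite of anxiety → reverse-score.
reversed = (1+5) − raw = 6 − raw.
  item 1: 3
  item 2: 2
  item 3: 6 − 2 = 4
  item 4: 2
  item 5: 1
  item 6: 4
  item 7: 6 − 5 = 1
  item 8: 3
  item 9: 2
  item 10: 4
  item 11: 2
  item 12: 6 − 2 = 4
Total = 3 + 2 + 4 + 2 + 1 + 4 + 1 + 3 + 2 + 4 + 2 + 4 = 32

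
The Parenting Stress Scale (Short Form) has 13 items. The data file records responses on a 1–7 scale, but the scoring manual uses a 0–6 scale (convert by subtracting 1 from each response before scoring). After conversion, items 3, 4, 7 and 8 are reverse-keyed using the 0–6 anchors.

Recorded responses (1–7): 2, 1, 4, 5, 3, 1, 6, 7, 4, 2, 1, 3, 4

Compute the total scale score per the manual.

18

Convert to 0–6: 1, 0, 3, 4, 2, 0, 5, 6, 3, 1, 0, 2, 3
Reverse-coded (reverse-coded value = 6 − response):
  item 3: 6 − 3 = 3
  item 4: 6 − 4 = 2
  item 7: 6 − 5 = 1
  item 8: 6 − 6 = 0
Scored: 1, 0, 3, 2, 2, 0, 1, 0, 3, 1, 0, 2, 3
Total = 18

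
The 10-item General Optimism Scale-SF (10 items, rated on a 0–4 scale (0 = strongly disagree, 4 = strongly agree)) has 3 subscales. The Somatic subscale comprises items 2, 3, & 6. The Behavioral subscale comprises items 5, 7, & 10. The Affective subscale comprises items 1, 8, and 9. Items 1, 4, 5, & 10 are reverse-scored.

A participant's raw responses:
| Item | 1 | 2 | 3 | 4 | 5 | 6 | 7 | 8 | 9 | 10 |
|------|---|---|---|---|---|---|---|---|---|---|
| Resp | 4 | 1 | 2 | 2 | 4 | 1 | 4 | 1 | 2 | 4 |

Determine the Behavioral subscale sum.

Behavioral items: 5, 7, 10.
Of these, items 5 & 10 are reverse-scored; on a 0–4 scale, reversed = 4 − raw.
  item 5: 4 − 4 = 0
  item 7: 4
  item 10: 4 − 4 = 0
Sum = 0 + 4 + 0 = 4

4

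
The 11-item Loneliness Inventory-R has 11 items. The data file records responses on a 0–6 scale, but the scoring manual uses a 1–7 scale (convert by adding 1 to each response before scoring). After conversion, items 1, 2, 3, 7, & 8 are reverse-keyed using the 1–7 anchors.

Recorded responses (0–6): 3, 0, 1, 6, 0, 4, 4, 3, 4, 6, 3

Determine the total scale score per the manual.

53

Convert to 1–7: 4, 1, 2, 7, 1, 5, 5, 4, 5, 7, 4
Reverse-coded (reverse-coded value = 8 − response):
  item 1: 8 − 4 = 4
  item 2: 8 − 1 = 7
  item 3: 8 − 2 = 6
  item 7: 8 − 5 = 3
  item 8: 8 − 4 = 4
Scored: 4, 7, 6, 7, 1, 5, 3, 4, 5, 7, 4
Total = 53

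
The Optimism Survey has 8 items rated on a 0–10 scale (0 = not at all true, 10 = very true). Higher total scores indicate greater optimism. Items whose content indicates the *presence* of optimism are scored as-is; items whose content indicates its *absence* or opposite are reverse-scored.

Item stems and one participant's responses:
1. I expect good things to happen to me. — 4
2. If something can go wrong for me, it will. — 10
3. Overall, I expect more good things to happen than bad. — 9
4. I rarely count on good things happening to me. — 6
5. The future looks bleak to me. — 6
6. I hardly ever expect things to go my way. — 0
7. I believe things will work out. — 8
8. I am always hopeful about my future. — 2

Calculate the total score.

41

Items 2, 4, 5, 6 describe the absence/opposite of optimism → reverse-score.
reversed = (0+10) − raw = 10 − raw.
  item 1: 4
  item 2: 10 − 10 = 0
  item 3: 9
  item 4: 10 − 6 = 4
  item 5: 10 − 6 = 4
  item 6: 10 − 0 = 10
  item 7: 8
  item 8: 2
Total = 4 + 0 + 9 + 4 + 4 + 10 + 8 + 2 = 41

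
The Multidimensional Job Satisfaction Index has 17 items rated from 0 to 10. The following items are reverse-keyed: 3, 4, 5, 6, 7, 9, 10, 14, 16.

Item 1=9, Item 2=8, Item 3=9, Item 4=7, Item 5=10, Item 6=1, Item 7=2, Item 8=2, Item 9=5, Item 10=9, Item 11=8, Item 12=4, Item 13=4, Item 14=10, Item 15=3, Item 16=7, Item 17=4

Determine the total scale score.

72

Apply reverse scoring (reverse-coded value = 10 − response):
  item 3: 10 − 9 = 1
  item 4: 10 − 7 = 3
  item 5: 10 − 10 = 0
  item 6: 10 − 1 = 9
  item 7: 10 − 2 = 8
  item 9: 10 − 5 = 5
  item 10: 10 − 9 = 1
  item 14: 10 − 10 = 0
  item 16: 10 − 7 = 3
After reverse-coding: 9, 8, 1, 3, 0, 9, 8, 2, 5, 1, 8, 4, 4, 0, 3, 3, 4
Total = 9 + 8 + 1 + 3 + 0 + 9 + 8 + 2 + 5 + 1 + 8 + 4 + 4 + 0 + 3 + 3 + 4 = 72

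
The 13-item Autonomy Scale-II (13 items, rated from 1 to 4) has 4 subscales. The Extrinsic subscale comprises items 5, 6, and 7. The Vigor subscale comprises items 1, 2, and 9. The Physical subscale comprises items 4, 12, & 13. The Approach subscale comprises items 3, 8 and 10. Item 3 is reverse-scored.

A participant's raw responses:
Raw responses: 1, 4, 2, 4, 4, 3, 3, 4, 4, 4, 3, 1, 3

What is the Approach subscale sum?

Approach items: 3, 8, 10.
Of these, item 3 is reverse-scored; on a 1–4 scale, reversed = 5 − raw.
  item 3: 5 − 2 = 3
  item 8: 4
  item 10: 4
Sum = 3 + 4 + 4 = 11

11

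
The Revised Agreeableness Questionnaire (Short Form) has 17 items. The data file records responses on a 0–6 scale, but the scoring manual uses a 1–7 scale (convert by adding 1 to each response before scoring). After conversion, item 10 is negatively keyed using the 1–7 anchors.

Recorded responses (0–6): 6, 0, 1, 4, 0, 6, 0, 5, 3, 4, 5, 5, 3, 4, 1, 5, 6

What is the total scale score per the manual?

73

Convert to 1–7: 7, 1, 2, 5, 1, 7, 1, 6, 4, 5, 6, 6, 4, 5, 2, 6, 7
Reverse-coded (on a 1–7 scale, reversed = 8 − raw):
  item 10: 8 − 5 = 3
Scored: 7, 1, 2, 5, 1, 7, 1, 6, 4, 3, 6, 6, 4, 5, 2, 6, 7
Total = 73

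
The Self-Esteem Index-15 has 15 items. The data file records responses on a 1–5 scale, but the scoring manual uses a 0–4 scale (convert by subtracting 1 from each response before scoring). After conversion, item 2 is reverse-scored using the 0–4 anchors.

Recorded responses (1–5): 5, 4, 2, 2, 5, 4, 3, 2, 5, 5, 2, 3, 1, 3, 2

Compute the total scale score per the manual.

31

Convert to 0–4: 4, 3, 1, 1, 4, 3, 2, 1, 4, 4, 1, 2, 0, 2, 1
Reverse-coded (reverse-coded value = 4 − response):
  item 2: 4 − 3 = 1
Scored: 4, 1, 1, 1, 4, 3, 2, 1, 4, 4, 1, 2, 0, 2, 1
Total = 31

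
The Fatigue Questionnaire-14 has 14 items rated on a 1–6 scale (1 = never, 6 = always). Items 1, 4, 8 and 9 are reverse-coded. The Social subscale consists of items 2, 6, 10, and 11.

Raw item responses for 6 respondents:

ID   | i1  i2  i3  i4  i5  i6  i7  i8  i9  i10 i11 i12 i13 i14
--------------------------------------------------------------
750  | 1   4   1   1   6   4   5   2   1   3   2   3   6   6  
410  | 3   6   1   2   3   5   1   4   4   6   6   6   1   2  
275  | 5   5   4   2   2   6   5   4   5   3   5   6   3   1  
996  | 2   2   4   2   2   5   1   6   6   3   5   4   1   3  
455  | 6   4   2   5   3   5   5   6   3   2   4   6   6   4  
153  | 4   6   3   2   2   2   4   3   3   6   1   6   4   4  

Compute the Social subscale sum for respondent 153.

15

Respondent 153 raw: 4, 6, 3, 2, 2, 2, 4, 3, 3, 6, 1, 6, 4, 4.
Social items: 2, 6, 10, 11.
Reverse-coded (reverse-coded value = 7 − response):
  item 2: 6
  item 6: 2
  item 10: 6
  item 11: 1
Sum = 6 + 2 + 6 + 1 = 15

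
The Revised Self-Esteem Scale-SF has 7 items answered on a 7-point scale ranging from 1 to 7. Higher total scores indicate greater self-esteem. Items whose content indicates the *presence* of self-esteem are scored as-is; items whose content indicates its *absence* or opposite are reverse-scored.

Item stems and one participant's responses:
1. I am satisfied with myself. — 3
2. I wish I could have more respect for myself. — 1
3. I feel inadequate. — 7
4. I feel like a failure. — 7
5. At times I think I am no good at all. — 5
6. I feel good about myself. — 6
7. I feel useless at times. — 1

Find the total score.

Items 2, 3, 4, 5, 7 describe the absence/opposite of self-esteem → reverse-score.
on a 1–7 scale, reversed = 8 − raw.
  item 1: 3
  item 2: 8 − 1 = 7
  item 3: 8 − 7 = 1
  item 4: 8 − 7 = 1
  item 5: 8 − 5 = 3
  item 6: 6
  item 7: 8 − 1 = 7
Total = 3 + 7 + 1 + 1 + 3 + 6 + 7 = 28

28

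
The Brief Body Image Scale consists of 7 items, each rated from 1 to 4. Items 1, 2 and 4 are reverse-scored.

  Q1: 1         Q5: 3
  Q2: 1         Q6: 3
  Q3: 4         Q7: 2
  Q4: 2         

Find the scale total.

Raw sum = 16. Reverse-scored items: 1, 2, 4; their raw sum = 4.
Each reversal replaces raw with 5 − raw, changing the total by 5 − 2·raw per item.
Total = 16 + 3·5 − 2·4 = 16 + 15 − 8 = 23

23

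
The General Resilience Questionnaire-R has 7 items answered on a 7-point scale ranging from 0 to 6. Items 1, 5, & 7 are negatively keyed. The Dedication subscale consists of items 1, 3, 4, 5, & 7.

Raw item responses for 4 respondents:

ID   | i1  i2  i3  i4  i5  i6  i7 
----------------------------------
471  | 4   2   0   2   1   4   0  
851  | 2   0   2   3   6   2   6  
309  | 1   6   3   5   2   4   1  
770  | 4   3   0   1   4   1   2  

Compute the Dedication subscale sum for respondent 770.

Respondent 770 raw: 4, 3, 0, 1, 4, 1, 2.
Dedication items: 1, 3, 4, 5, 7.
Reverse-coded (on a 0–6 scale, reversed = 6 − raw):
  item 1: 6 − 4 = 2
  item 3: 0
  item 4: 1
  item 5: 6 − 4 = 2
  item 7: 6 − 2 = 4
Sum = 2 + 0 + 1 + 2 + 4 = 9

9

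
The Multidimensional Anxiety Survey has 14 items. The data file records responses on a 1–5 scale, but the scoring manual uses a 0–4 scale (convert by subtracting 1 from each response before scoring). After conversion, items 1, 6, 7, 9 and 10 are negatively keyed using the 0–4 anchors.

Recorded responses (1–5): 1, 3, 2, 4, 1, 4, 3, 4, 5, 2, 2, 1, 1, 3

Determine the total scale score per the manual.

22

Convert to 0–4: 0, 2, 1, 3, 0, 3, 2, 3, 4, 1, 1, 0, 0, 2
Reverse-coded (reversed = (0+4) − raw = 4 − raw):
  item 1: 4 − 0 = 4
  item 6: 4 − 3 = 1
  item 7: 4 − 2 = 2
  item 9: 4 − 4 = 0
  item 10: 4 − 1 = 3
Scored: 4, 2, 1, 3, 0, 1, 2, 3, 0, 3, 1, 0, 0, 2
Total = 22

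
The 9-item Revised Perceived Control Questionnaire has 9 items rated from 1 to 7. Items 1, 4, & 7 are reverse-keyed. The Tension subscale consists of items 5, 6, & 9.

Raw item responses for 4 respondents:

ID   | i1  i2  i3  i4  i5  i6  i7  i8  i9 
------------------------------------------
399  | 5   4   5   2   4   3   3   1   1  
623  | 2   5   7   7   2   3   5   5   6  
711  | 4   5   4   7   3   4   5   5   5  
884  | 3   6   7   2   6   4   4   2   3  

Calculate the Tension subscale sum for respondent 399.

8

Respondent 399 raw: 5, 4, 5, 2, 4, 3, 3, 1, 1.
Tension items: 5, 6, 9.
Reverse-coded (on a 1–7 scale, reversed = 8 − raw):
  item 5: 4
  item 6: 3
  item 9: 1
Sum = 4 + 3 + 1 = 8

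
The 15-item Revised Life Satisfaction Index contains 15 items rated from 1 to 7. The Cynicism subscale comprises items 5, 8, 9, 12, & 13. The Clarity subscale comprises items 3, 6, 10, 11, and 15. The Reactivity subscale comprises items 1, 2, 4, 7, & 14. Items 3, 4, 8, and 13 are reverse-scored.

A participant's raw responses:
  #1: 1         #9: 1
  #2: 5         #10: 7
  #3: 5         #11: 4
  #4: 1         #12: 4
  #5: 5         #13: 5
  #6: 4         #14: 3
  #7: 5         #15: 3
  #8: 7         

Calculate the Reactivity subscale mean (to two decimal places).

4.20

Reactivity items: 1, 2, 4, 7, 14.
Of these, item 4 is reverse-scored; reverse-coded value = 8 − response.
  item 1: 1
  item 2: 5
  item 4: 8 − 1 = 7
  item 7: 5
  item 14: 3
Sum = 1 + 5 + 7 + 5 + 3 = 21
Mean = 21 / 5 = 4.20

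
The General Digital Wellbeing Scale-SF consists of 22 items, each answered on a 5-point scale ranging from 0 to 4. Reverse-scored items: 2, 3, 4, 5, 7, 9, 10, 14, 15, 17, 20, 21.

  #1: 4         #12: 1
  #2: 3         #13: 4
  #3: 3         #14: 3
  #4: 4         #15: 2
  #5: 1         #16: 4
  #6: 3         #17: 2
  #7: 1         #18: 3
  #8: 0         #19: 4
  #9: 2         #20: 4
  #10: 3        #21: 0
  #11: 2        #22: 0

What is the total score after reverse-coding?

45

Reverse-scored items use 4 − raw:
  item 2: 4 − 3 = 1
  item 3: 4 − 3 = 1
  item 4: 4 − 4 = 0
  item 5: 4 − 1 = 3
  item 7: 4 − 1 = 3
  item 9: 4 − 2 = 2
  item 10: 4 − 3 = 1
  item 14: 4 − 3 = 1
  item 15: 4 − 2 = 2
  item 17: 4 − 2 = 2
  item 20: 4 − 4 = 0
  item 21: 4 − 0 = 4
Scored items: 4, 1, 1, 0, 3, 3, 3, 0, 2, 1, 2, 1, 4, 1, 2, 4, 2, 3, 4, 0, 4, 0
Total = 4 + 1 + 1 + 0 + 3 + 3 + 3 + 0 + 2 + 1 + 2 + 1 + 4 + 1 + 2 + 4 + 2 + 3 + 4 + 0 + 4 + 0 = 45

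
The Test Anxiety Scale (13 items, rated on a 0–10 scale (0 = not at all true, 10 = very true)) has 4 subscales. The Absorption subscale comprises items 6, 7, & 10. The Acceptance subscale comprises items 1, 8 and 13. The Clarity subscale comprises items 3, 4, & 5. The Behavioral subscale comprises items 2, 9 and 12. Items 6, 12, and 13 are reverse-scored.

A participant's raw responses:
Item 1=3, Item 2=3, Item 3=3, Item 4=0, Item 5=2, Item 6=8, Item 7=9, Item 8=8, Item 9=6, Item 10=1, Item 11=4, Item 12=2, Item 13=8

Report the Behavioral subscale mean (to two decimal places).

Behavioral items: 2, 9, 12.
Of these, item 12 is reverse-scored; reversed = (0+10) − raw = 10 − raw.
  item 2: 3
  item 9: 6
  item 12: 10 − 2 = 8
Sum = 3 + 6 + 8 = 17
Mean = 17 / 3 = 5.67

5.67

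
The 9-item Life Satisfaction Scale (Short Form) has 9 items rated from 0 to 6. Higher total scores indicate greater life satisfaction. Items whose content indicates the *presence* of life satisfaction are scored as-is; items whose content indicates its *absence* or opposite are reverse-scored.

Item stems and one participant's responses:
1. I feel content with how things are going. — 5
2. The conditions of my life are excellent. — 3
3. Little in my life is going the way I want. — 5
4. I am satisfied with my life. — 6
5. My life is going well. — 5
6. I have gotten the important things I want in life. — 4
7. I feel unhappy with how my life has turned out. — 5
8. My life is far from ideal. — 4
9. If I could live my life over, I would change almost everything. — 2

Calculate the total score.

Items 3, 7, 8, 9 describe the absence/opposite of life satisfaction → reverse-score.
reversed = (0+6) − raw = 6 − raw.
  item 1: 5
  item 2: 3
  item 3: 6 − 5 = 1
  item 4: 6
  item 5: 5
  item 6: 4
  item 7: 6 − 5 = 1
  item 8: 6 − 4 = 2
  item 9: 6 − 2 = 4
Total = 5 + 3 + 1 + 6 + 5 + 4 + 1 + 2 + 4 = 31

31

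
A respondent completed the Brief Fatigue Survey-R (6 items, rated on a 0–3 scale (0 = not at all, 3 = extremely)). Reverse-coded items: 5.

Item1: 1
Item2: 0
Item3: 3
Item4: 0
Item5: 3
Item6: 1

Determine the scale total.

5

Reverse-coded items use 3 − raw:
  item 5: 3 − 3 = 0
Scored responses: 1, 0, 3, 0, 0, 1
Total = 1 + 0 + 3 + 0 + 0 + 1 = 5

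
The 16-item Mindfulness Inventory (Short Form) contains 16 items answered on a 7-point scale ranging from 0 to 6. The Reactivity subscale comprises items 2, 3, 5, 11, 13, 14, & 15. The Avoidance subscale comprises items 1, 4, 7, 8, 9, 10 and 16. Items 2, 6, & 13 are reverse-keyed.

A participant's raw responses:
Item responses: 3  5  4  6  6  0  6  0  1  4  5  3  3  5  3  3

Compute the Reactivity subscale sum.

Reactivity items: 2, 3, 5, 11, 13, 14, 15.
Of these, items 2 & 13 are reverse-keyed; reversed = (0+6) − raw = 6 − raw.
  item 2: 6 − 5 = 1
  item 3: 4
  item 5: 6
  item 11: 5
  item 13: 6 − 3 = 3
  item 14: 5
  item 15: 3
Sum = 1 + 4 + 6 + 5 + 3 + 5 + 3 = 27

27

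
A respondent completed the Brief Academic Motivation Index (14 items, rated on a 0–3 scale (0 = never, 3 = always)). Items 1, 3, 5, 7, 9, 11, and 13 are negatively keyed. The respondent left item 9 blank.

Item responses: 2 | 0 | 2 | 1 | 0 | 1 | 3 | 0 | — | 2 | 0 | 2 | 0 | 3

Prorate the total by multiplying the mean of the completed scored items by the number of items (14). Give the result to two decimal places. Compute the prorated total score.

Reverse-coded (reverse-coded value = 3 − response):
  item 1: 3 − 2 = 1
  item 3: 3 − 2 = 1
  item 5: 3 − 0 = 3
  item 7: 3 − 3 = 0
  item 11: 3 − 0 = 3
  item 13: 3 − 0 = 3
Completed scored items (13 of 14): 1, 0, 1, 1, 3, 1, 0, 0, 2, 3, 2, 3, 3; sum = 20.
Person mean = 20 / 13 ≈ 1.5385
Prorated total = (20 / 13) × 14 = 21.54 (to 2 dp)

21.54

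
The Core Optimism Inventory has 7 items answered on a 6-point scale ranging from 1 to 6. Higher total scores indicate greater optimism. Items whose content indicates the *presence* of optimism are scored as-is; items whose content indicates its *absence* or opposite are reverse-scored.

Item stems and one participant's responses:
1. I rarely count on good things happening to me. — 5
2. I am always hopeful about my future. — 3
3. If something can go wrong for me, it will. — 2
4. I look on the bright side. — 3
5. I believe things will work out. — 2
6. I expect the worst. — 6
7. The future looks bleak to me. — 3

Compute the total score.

20

Items 1, 3, 6, 7 describe the absence/opposite of optimism → reverse-score.
reversed = (1+6) − raw = 7 − raw.
  item 1: 7 − 5 = 2
  item 2: 3
  item 3: 7 − 2 = 5
  item 4: 3
  item 5: 2
  item 6: 7 − 6 = 1
  item 7: 7 − 3 = 4
Total = 2 + 3 + 5 + 3 + 2 + 1 + 4 = 20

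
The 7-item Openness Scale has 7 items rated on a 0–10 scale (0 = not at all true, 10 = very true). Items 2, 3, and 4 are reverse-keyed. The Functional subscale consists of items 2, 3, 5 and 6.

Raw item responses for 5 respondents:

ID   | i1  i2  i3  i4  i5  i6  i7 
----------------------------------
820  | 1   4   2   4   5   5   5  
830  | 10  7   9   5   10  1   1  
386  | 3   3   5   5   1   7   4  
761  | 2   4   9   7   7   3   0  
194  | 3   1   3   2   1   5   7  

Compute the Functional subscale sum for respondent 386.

20

Respondent 386 raw: 3, 3, 5, 5, 1, 7, 4.
Functional items: 2, 3, 5, 6.
Reverse-coded (reversed = (0+10) − raw = 10 − raw):
  item 2: 10 − 3 = 7
  item 3: 10 − 5 = 5
  item 5: 1
  item 6: 7
Sum = 7 + 5 + 1 + 7 = 20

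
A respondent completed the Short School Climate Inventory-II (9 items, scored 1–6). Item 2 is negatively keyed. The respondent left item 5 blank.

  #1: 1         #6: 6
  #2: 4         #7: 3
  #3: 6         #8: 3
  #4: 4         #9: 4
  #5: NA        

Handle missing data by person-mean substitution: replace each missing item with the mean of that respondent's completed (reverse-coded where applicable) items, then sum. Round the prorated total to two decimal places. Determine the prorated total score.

33.75

Reverse-coded (reversed = (1+6) − raw = 7 − raw):
  item 2: 7 − 4 = 3
Completed scored items (8 of 9): 1, 3, 6, 4, 6, 3, 3, 4; sum = 30.
Person mean = 30 / 8 ≈ 3.7500
Prorated total = (30 / 8) × 9 = 33.75 (to 2 dp)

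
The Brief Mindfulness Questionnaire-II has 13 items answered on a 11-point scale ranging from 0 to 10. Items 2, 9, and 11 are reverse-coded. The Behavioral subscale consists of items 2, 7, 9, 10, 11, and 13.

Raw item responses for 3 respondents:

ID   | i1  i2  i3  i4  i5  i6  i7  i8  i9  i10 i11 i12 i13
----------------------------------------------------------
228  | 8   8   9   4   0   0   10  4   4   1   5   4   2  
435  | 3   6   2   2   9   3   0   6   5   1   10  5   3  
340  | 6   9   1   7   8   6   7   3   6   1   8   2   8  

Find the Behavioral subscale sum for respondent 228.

Respondent 228 raw: 8, 8, 9, 4, 0, 0, 10, 4, 4, 1, 5, 4, 2.
Behavioral items: 2, 7, 9, 10, 11, 13.
Reverse-coded (on a 0–10 scale, reversed = 10 − raw):
  item 2: 10 − 8 = 2
  item 7: 10
  item 9: 10 − 4 = 6
  item 10: 1
  item 11: 10 − 5 = 5
  item 13: 2
Sum = 2 + 10 + 6 + 1 + 5 + 2 = 26

26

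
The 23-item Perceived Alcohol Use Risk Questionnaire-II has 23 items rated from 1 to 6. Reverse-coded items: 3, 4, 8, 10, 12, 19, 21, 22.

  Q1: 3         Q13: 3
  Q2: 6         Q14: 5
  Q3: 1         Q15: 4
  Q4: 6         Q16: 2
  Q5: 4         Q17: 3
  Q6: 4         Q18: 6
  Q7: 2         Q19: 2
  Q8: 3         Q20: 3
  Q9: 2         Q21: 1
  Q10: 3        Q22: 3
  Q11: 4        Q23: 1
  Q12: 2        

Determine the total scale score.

87

Reverse-coded items use 7 − raw:
  item 3: 7 − 1 = 6
  item 4: 7 − 6 = 1
  item 8: 7 − 3 = 4
  item 10: 7 − 3 = 4
  item 12: 7 − 2 = 5
  item 19: 7 − 2 = 5
  item 21: 7 − 1 = 6
  item 22: 7 − 3 = 4
Scored responses: 3, 6, 6, 1, 4, 4, 2, 4, 2, 4, 4, 5, 3, 5, 4, 2, 3, 6, 5, 3, 6, 4, 1
Total = 3 + 6 + 6 + 1 + 4 + 4 + 2 + 4 + 2 + 4 + 4 + 5 + 3 + 5 + 4 + 2 + 3 + 6 + 5 + 3 + 6 + 4 + 1 = 87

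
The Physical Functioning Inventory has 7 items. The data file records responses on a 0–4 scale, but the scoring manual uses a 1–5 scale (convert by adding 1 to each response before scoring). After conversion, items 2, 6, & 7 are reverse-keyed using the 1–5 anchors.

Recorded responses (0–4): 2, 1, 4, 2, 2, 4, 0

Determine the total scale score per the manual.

24

Convert to 1–5: 3, 2, 5, 3, 3, 5, 1
Reverse-coded (on a 1–5 scale, reversed = 6 − raw):
  item 2: 6 − 2 = 4
  item 6: 6 − 5 = 1
  item 7: 6 − 1 = 5
Scored: 3, 4, 5, 3, 3, 1, 5
Total = 24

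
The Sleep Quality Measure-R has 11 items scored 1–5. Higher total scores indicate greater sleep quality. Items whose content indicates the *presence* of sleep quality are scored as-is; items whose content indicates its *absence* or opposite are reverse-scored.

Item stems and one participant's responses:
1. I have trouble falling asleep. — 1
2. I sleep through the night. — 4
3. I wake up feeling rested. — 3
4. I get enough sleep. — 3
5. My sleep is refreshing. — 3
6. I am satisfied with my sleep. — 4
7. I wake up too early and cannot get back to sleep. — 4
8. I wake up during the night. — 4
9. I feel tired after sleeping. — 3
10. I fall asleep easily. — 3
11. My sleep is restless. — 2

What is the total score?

Items 1, 7, 8, 9, 11 describe the absence/opposite of sleep quality → reverse-score.
on a 1–5 scale, reversed = 6 − raw.
  item 1: 6 − 1 = 5
  item 2: 4
  item 3: 3
  item 4: 3
  item 5: 3
  item 6: 4
  item 7: 6 − 4 = 2
  item 8: 6 − 4 = 2
  item 9: 6 − 3 = 3
  item 10: 3
  item 11: 6 − 2 = 4
Total = 5 + 4 + 3 + 3 + 3 + 4 + 2 + 2 + 3 + 3 + 4 = 36

36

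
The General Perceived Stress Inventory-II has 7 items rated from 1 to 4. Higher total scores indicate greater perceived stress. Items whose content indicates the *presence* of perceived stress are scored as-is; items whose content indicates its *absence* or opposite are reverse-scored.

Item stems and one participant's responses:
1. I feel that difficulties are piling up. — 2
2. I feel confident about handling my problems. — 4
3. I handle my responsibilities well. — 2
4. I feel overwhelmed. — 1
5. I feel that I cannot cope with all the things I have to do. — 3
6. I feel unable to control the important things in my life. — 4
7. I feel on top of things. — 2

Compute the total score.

Items 2, 3, 7 describe the absence/opposite of perceived stress → reverse-score.
reversed = (1+4) − raw = 5 − raw.
  item 1: 2
  item 2: 5 − 4 = 1
  item 3: 5 − 2 = 3
  item 4: 1
  item 5: 3
  item 6: 4
  item 7: 5 − 2 = 3
Total = 2 + 1 + 3 + 1 + 3 + 4 + 3 = 17

17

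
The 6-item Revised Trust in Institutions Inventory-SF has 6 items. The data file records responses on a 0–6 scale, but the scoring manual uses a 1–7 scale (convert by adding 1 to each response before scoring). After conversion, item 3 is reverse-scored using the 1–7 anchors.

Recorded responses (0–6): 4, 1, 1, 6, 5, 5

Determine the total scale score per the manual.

Convert to 1–7: 5, 2, 2, 7, 6, 6
Reverse-coded (reversed = (1+7) − raw = 8 − raw):
  item 3: 8 − 2 = 6
Scored: 5, 2, 6, 7, 6, 6
Total = 32

32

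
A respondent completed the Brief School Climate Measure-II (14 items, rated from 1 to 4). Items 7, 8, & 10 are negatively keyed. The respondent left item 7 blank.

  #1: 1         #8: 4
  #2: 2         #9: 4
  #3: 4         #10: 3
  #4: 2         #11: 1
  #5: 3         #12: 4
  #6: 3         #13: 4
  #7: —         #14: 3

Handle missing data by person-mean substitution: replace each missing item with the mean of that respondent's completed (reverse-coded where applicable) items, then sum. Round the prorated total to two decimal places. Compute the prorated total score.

36.62

Reverse-coded (reverse-coded value = 5 − response):
  item 8: 5 − 4 = 1
  item 10: 5 − 3 = 2
Completed scored items (13 of 14): 1, 2, 4, 2, 3, 3, 1, 4, 2, 1, 4, 4, 3; sum = 34.
Person mean = 34 / 13 ≈ 2.6154
Prorated total = (34 / 13) × 14 = 36.62 (to 2 dp)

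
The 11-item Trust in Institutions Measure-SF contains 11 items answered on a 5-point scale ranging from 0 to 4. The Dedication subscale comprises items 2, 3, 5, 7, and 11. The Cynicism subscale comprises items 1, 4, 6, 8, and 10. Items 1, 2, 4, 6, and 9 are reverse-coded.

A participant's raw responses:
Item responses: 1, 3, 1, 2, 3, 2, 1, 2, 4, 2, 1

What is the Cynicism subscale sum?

Cynicism items: 1, 4, 6, 8, 10.
Of these, items 1, 4, and 6 are reverse-coded; on a 0–4 scale, reversed = 4 − raw.
  item 1: 4 − 1 = 3
  item 4: 4 − 2 = 2
  item 6: 4 − 2 = 2
  item 8: 2
  item 10: 2
Sum = 3 + 2 + 2 + 2 + 2 = 11

11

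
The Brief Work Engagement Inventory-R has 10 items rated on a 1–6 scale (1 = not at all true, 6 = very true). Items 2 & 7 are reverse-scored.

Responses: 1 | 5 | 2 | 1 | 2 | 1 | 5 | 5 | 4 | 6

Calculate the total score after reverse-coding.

26

Reverse-scored items use 7 − raw:
  item 2: 7 − 5 = 2
  item 7: 7 − 5 = 2
After reverse-coding: 1, 2, 2, 1, 2, 1, 2, 5, 4, 6
Total = 1 + 2 + 2 + 1 + 2 + 1 + 2 + 5 + 4 + 6 = 26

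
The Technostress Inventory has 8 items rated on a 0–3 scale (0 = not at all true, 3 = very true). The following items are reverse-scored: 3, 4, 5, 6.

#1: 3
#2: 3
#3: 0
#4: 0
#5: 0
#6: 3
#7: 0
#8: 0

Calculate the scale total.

Apply reverse scoring (reverse-coded value = 3 − response):
  item 3: 3 − 0 = 3
  item 4: 3 − 0 = 3
  item 5: 3 − 0 = 3
  item 6: 3 − 3 = 0
Scored responses: 3, 3, 3, 3, 3, 0, 0, 0
Total = 3 + 3 + 3 + 3 + 3 + 0 + 0 + 0 = 15

15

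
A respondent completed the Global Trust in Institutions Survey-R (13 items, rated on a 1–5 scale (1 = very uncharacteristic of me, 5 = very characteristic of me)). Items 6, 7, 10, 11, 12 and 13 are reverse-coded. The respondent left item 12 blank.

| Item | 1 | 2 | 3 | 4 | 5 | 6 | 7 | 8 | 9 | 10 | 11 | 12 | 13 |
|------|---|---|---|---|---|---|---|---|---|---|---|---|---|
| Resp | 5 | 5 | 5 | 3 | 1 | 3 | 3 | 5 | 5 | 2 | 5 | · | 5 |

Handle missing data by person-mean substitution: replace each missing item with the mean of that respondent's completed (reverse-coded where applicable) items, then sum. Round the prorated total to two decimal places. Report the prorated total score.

Reverse-coded (reversed = (1+5) − raw = 6 − raw):
  item 6: 6 − 3 = 3
  item 7: 6 − 3 = 3
  item 10: 6 − 2 = 4
  item 11: 6 − 5 = 1
  item 13: 6 − 5 = 1
Completed scored items (12 of 13): 5, 5, 5, 3, 1, 3, 3, 5, 5, 4, 1, 1; sum = 41.
Person mean = 41 / 12 ≈ 3.4167
Prorated total = (41 / 12) × 13 = 44.42 (to 2 dp)

44.42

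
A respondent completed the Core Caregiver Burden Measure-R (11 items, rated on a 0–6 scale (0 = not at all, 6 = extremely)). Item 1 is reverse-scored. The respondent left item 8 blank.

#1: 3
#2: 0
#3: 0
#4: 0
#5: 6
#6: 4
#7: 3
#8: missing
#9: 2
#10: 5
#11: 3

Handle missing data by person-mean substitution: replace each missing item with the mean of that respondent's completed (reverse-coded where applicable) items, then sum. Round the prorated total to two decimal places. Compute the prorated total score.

Reverse-coded (reverse-coded value = 6 − response):
  item 1: 6 − 3 = 3
Completed scored items (10 of 11): 3, 0, 0, 0, 6, 4, 3, 2, 5, 3; sum = 26.
Person mean = 26 / 10 ≈ 2.6000
Prorated total = (26 / 10) × 11 = 28.60 (to 2 dp)

28.60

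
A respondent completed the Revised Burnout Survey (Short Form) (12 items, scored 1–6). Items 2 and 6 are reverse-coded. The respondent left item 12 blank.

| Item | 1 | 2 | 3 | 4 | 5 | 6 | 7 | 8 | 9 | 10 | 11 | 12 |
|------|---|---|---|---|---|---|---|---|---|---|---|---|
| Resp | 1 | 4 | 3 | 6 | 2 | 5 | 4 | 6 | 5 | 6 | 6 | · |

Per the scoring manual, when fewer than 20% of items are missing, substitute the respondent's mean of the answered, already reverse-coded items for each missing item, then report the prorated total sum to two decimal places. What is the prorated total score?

48.00

Reverse-coded (reverse-coded value = 7 − response):
  item 2: 7 − 4 = 3
  item 6: 7 − 5 = 2
Completed scored items (11 of 12): 1, 3, 3, 6, 2, 2, 4, 6, 5, 6, 6; sum = 44.
Person mean = 44 / 11 ≈ 4.0000
Prorated total = (44 / 11) × 12 = 48.00 (to 2 dp)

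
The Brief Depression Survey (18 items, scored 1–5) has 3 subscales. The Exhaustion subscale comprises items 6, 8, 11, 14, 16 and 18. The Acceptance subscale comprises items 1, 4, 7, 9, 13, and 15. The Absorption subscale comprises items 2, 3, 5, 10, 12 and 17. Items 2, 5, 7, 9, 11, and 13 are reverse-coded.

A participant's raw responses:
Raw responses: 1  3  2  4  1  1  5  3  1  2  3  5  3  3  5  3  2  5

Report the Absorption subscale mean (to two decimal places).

3.17

Absorption items: 2, 3, 5, 10, 12, 17.
Of these, items 2 and 5 are reverse-coded; reversed = (1+5) − raw = 6 − raw.
  item 2: 6 − 3 = 3
  item 3: 2
  item 5: 6 − 1 = 5
  item 10: 2
  item 12: 5
  item 17: 2
Sum = 3 + 2 + 5 + 2 + 5 + 2 = 19
Mean = 19 / 6 = 3.17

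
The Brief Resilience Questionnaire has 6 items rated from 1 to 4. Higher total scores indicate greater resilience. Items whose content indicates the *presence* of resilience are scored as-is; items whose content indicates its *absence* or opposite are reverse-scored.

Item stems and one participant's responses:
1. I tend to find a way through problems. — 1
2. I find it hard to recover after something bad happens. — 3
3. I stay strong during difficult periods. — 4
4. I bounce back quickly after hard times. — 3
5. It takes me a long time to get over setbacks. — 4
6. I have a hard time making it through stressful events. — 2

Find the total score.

Items 2, 5, 6 describe the absence/opposite of resilience → reverse-score.
reversed = (1+4) − raw = 5 − raw.
  item 1: 1
  item 2: 5 − 3 = 2
  item 3: 4
  item 4: 3
  item 5: 5 − 4 = 1
  item 6: 5 − 2 = 3
Total = 1 + 2 + 4 + 3 + 1 + 3 = 14

14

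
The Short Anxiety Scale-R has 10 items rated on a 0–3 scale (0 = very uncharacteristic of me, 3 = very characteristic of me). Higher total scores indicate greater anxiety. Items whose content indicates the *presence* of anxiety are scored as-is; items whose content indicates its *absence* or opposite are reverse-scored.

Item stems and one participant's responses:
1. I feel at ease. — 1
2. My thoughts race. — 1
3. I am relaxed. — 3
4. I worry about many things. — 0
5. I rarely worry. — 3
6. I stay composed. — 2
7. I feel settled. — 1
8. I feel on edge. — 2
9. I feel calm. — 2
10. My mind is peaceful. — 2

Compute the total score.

10

Items 1, 3, 5, 6, 7, 9, 10 describe the absence/opposite of anxiety → reverse-score.
reversed = (0+3) − raw = 3 − raw.
  item 1: 3 − 1 = 2
  item 2: 1
  item 3: 3 − 3 = 0
  item 4: 0
  item 5: 3 − 3 = 0
  item 6: 3 − 2 = 1
  item 7: 3 − 1 = 2
  item 8: 2
  item 9: 3 − 2 = 1
  item 10: 3 − 2 = 1
Total = 2 + 1 + 0 + 0 + 0 + 1 + 2 + 2 + 1 + 1 = 10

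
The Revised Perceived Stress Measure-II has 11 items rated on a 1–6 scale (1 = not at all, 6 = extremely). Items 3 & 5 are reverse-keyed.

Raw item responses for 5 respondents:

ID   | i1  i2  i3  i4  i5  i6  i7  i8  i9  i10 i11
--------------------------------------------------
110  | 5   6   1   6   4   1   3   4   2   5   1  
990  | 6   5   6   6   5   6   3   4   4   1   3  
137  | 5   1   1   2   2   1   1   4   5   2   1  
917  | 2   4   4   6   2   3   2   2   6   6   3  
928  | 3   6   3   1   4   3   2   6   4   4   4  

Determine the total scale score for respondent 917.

42

Respondent 917 raw: 2, 4, 4, 6, 2, 3, 2, 2, 6, 6, 3.
Reverse-coded (reverse-coded value = 7 − response):
  item 1: 2
  item 2: 4
  item 3: 7 − 4 = 3
  item 4: 6
  item 5: 7 − 2 = 5
  item 6: 3
  item 7: 2
  item 8: 2
  item 9: 6
  item 10: 6
  item 11: 3
Sum = 2 + 4 + 3 + 6 + 5 + 3 + 2 + 2 + 6 + 6 + 3 = 42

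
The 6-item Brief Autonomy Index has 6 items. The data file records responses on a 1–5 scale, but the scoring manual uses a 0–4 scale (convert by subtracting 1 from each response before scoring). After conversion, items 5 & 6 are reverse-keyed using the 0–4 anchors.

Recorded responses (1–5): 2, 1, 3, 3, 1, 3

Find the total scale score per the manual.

Convert to 0–4: 1, 0, 2, 2, 0, 2
Reverse-coded (on a 0–4 scale, reversed = 4 − raw):
  item 5: 4 − 0 = 4
  item 6: 4 − 2 = 2
Scored: 1, 0, 2, 2, 4, 2
Total = 11

11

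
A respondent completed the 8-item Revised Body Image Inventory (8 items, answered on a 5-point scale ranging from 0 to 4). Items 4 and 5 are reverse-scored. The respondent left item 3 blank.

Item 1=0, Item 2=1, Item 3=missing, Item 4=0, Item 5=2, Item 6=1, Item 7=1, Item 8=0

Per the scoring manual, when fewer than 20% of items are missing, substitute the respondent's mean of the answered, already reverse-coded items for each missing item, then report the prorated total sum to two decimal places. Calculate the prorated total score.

Reverse-coded (reverse-coded value = 4 − response):
  item 4: 4 − 0 = 4
  item 5: 4 − 2 = 2
Completed scored items (7 of 8): 0, 1, 4, 2, 1, 1, 0; sum = 9.
Person mean = 9 / 7 ≈ 1.2857
Prorated total = (9 / 7) × 8 = 10.29 (to 2 dp)

10.29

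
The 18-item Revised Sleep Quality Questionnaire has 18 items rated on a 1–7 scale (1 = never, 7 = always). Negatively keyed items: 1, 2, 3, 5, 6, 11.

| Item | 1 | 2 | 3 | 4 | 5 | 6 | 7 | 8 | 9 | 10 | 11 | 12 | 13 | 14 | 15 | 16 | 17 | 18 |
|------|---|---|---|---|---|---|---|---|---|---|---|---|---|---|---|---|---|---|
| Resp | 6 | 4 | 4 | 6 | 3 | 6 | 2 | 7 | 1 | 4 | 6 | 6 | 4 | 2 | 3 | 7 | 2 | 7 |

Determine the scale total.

Negatively keyed items use 8 − raw:
  item 1: 8 − 6 = 2
  item 2: 8 − 4 = 4
  item 3: 8 − 4 = 4
  item 5: 8 − 3 = 5
  item 6: 8 − 6 = 2
  item 11: 8 − 6 = 2
Scored responses: 2, 4, 4, 6, 5, 2, 2, 7, 1, 4, 2, 6, 4, 2, 3, 7, 2, 7
Total = 2 + 4 + 4 + 6 + 5 + 2 + 2 + 7 + 1 + 4 + 2 + 6 + 4 + 2 + 3 + 7 + 2 + 7 = 70

70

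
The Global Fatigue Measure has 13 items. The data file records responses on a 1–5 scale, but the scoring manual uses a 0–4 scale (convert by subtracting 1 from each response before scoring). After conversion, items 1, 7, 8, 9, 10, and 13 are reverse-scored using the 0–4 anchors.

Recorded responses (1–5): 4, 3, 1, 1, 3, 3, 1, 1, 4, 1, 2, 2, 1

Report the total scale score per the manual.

Convert to 0–4: 3, 2, 0, 0, 2, 2, 0, 0, 3, 0, 1, 1, 0
Reverse-coded (reverse-coded value = 4 − response):
  item 1: 4 − 3 = 1
  item 7: 4 − 0 = 4
  item 8: 4 − 0 = 4
  item 9: 4 − 3 = 1
  item 10: 4 − 0 = 4
  item 13: 4 − 0 = 4
Scored: 1, 2, 0, 0, 2, 2, 4, 4, 1, 4, 1, 1, 4
Total = 26

26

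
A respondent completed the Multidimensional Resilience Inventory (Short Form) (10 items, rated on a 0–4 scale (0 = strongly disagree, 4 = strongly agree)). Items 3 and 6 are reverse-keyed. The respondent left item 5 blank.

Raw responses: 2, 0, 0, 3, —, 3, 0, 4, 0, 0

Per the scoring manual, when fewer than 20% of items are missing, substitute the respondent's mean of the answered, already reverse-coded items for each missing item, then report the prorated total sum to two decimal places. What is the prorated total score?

Reverse-coded (on a 0–4 scale, reversed = 4 − raw):
  item 3: 4 − 0 = 4
  item 6: 4 − 3 = 1
Completed scored items (9 of 10): 2, 0, 4, 3, 1, 0, 4, 0, 0; sum = 14.
Person mean = 14 / 9 ≈ 1.5556
Prorated total = (14 / 9) × 10 = 15.56 (to 2 dp)

15.56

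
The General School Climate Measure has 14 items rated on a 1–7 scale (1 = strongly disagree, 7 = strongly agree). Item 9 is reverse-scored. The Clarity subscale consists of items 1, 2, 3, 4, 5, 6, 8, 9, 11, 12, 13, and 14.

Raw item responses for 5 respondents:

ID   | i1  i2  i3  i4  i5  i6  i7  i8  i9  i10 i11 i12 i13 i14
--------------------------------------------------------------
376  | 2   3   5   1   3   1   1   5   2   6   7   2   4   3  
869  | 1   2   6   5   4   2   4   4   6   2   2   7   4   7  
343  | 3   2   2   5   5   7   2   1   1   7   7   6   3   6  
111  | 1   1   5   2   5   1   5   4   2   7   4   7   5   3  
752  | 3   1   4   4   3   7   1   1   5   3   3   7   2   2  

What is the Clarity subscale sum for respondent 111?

44

Respondent 111 raw: 1, 1, 5, 2, 5, 1, 5, 4, 2, 7, 4, 7, 5, 3.
Clarity items: 1, 2, 3, 4, 5, 6, 8, 9, 11, 12, 13, 14.
Reverse-coded (reverse-coded value = 8 − response):
  item 1: 1
  item 2: 1
  item 3: 5
  item 4: 2
  item 5: 5
  item 6: 1
  item 8: 4
  item 9: 8 − 2 = 6
  item 11: 4
  item 12: 7
  item 13: 5
  item 14: 3
Sum = 1 + 1 + 5 + 2 + 5 + 1 + 4 + 6 + 4 + 7 + 5 + 3 = 44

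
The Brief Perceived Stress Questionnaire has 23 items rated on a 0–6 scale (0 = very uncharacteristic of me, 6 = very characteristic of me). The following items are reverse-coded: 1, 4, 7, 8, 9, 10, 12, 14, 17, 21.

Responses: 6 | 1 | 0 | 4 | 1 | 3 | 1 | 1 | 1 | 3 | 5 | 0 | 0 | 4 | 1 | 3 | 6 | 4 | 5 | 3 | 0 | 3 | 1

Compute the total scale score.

64

Reversing items 1, 4, 7, 8, 9, 10, 12, 14, 17, & 21 with 6 − raw:
Total = (6−6) + 1 + 0 + (6−4) + 1 + 3 + (6−1) + (6−1) + (6−1) + (6−3) + 5 + (6−0) + 0 + (6−4) + 1 + 3 + (6−6) + 4 + 5 + 3 + (6−0) + 3 + 1
      = 0 + 1 + 0 + 2 + 1 + 3 + 5 + 5 + 5 + 3 + 5 + 6 + 0 + 2 + 1 + 3 + 0 + 4 + 5 + 3 + 6 + 3 + 1 = 64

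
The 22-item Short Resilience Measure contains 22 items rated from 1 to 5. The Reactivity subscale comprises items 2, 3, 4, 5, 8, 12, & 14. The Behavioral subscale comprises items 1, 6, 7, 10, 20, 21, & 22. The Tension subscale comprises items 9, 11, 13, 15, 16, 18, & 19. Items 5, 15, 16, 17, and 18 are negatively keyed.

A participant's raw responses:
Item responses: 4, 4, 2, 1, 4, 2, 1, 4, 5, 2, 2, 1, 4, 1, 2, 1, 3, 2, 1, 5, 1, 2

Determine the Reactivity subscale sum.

15

Reactivity items: 2, 3, 4, 5, 8, 12, 14.
Of these, item 5 is negatively keyed; on a 1–5 scale, reversed = 6 − raw.
  item 2: 4
  item 3: 2
  item 4: 1
  item 5: 6 − 4 = 2
  item 8: 4
  item 12: 1
  item 14: 1
Sum = 4 + 2 + 1 + 2 + 4 + 1 + 1 = 15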